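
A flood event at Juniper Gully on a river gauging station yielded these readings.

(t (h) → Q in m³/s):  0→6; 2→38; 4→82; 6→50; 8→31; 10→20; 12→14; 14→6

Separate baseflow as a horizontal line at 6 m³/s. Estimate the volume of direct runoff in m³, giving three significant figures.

Direct-runoff ordinates (Q − Q_b): 0.0, 32.0, 76.0, 44.0, 25.0, 14.0, 8.0, 0.0 m³/s.
ΣQ_DR = 199.0 m³/s.
With Δt = 2 h = 7200 s, V = ΣQ_DR · Δt = 199.0 × 7200 = 1.43 × 10^6 m³.

V ≈ 1.43 × 10^6 m³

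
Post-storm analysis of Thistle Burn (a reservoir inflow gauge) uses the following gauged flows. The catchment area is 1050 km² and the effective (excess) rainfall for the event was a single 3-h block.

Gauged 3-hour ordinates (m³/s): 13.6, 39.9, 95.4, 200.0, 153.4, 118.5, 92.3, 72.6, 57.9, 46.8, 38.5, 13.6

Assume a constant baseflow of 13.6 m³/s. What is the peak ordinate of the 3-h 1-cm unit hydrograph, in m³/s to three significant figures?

U_p ≈ 233 m³/s

Direct runoff: 0.0, 26.3, 81.8, 186.4, 139.8, 104.9, 78.7, 59.0, 44.3, 33.2, 24.9, 0.0 m³/s; ΣQ_DR = 779.3 m³/s, peak = 186.4 m³/s.
Runoff depth d = ΣQ_DR·Δt / A = 779.3 × 10800 / (1050 km²) = 8.016 mm.
The 1-cm UH is the DRH scaled by (10 mm)/d, so U_p = 186.4 × 10/8.016 = 233 m³/s.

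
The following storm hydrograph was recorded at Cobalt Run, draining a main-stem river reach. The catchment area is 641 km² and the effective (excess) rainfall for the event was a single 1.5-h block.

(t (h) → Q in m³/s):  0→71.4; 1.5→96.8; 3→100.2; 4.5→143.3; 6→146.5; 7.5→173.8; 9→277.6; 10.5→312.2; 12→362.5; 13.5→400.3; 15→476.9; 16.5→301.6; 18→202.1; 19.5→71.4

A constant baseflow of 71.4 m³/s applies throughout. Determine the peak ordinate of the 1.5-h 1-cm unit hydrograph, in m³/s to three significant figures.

U_p ≈ 225 m³/s

Direct runoff: 0.0, 25.4, 28.8, 71.9, 75.1, 102.4, 206.2, 240.8, 291.1, 328.9, 405.5, 230.2, 130.7, 0.0 m³/s; ΣQ_DR = 2137 m³/s, peak = 405.5 m³/s.
Runoff depth d = ΣQ_DR·Δt / A = 2137 × 5400 / (641 km²) = 18.00 mm.
The 1-cm UH is the DRH scaled by (10 mm)/d, so U_p = 405.5 × 10/18.00 = 225 m³/s.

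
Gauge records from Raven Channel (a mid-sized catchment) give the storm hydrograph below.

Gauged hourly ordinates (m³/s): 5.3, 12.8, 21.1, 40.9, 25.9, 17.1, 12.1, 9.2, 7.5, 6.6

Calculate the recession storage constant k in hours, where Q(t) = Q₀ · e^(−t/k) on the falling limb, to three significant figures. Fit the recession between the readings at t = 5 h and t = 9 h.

k ≈ 4.20 h

On the falling limb, Q drops from 17.1 to 6.6 m³/s between t = 5 h and t = 9 h (Δt = 4 h).
k = −Δt / ln(Q₂/Q₁) = −4 / ln(6.6/17.1) = 4.20 h.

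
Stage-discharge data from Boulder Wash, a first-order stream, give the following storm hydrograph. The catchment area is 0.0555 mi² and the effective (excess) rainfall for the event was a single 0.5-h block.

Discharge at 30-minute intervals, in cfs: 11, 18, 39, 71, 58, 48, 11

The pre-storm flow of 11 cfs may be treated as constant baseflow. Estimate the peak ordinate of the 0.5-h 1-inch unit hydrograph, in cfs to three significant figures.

Direct runoff: 0.0, 7.0, 28.0, 60.0, 47.0, 37.0, 0.0 cfs; ΣQ_DR = 179.0 cfs, peak = 60.0 cfs.
Runoff depth d = ΣQ_DR·Δt / A = 179.0 × 1800 / (0.0555 mi²) = 2.499 in.
The 1-inch UH is the DRH scaled by (1 in)/d, so U_p = 60.0 × 1/2.499 = 24.0 cfs.

U_p ≈ 24.0 cfs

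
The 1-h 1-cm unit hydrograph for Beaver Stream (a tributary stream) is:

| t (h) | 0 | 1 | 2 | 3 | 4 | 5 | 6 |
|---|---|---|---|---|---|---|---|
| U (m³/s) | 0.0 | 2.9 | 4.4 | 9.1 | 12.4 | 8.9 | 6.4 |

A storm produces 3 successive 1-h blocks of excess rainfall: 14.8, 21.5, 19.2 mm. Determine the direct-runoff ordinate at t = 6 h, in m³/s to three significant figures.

By discrete convolution, Q_j = Σ (P_i / 10 mm) · U_{j−i}.
At t = 6 h (j=6): Q = (14.8/10)·6.4 + (21.5/10)·8.9 + (19.2/10)·12.4 = 52.4 m³/s.

Q ≈ 52.4 m³/s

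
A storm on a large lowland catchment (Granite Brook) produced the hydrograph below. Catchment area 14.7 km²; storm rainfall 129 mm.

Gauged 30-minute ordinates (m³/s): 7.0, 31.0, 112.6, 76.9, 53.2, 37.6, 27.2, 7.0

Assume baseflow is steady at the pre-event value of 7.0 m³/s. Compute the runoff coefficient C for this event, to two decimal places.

C ≈ 0.28

ΣQ_DR = 296.5 m³/s; V = ΣQ_DR·Δt = 5.337 × 10^5 m³.
Runoff depth d = V / A = 36.31 mm.
C = d / P = 36.31 / 129 = 0.28.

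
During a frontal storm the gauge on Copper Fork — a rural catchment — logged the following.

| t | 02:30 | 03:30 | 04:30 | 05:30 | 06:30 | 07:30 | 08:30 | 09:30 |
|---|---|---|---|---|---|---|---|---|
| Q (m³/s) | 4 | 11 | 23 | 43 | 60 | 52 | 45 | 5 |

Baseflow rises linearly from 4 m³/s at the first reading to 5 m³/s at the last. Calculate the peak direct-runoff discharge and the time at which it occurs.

Q_p = 55.43 m³/s at t = 06:30

Subtracting baseflow gives direct-runoff ordinates: 0.00, 6.86, 18.71, 38.57, 55.43, 47.29, 40.14, 0.00 m³/s.
The maximum is 55.43 m³/s, occurring at the reading for t = 06:30.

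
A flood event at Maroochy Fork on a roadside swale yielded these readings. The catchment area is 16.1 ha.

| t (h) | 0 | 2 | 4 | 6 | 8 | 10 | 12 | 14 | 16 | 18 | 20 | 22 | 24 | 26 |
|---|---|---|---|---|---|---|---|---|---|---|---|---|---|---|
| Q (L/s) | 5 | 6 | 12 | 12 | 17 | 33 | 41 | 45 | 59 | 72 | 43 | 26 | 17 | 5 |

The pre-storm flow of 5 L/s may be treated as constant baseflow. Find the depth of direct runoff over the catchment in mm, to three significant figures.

d ≈ 14.4 mm

Direct runoff: 0.0, 1.0, 7.0, 7.0, 12.0, 28.0, 36.0, 40.0, 54.0, 67.0, 38.0, 21.0, 12.0, 0.0 L/s; ΣQ_DR = 323.0 L/s.
V = ΣQ_DR · Δt = 323.0 × 7200 s = 2.326 × 10^6 L.
Over A = 16.1 ha, depth = V / A = 14.4 mm.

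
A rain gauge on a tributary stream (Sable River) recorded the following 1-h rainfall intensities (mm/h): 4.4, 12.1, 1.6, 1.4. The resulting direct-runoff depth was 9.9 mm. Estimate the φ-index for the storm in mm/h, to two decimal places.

φ ≈ 3.30 mm/h

Only the 2 blocks with intensity above φ contribute runoff: 4.4, 12.1 mm/h.
Σ(I−φ)·Δt = d  ⇒  (4.4+12.1 − 2φ)·1 = 9.9
φ = (16.50 − 9.9/1) / 2 = 3.30 mm/h.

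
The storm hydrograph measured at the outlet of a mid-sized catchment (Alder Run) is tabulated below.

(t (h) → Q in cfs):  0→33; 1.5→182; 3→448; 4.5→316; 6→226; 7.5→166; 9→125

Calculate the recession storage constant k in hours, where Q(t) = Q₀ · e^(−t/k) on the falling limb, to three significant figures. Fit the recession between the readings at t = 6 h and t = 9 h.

k ≈ 5.07 h

On the falling limb, Q drops from 226 to 125 cfs between t = 6 h and t = 9 h (Δt = 3 h).
k = −Δt / ln(Q₂/Q₁) = −3 / ln(125/226) = 5.07 h.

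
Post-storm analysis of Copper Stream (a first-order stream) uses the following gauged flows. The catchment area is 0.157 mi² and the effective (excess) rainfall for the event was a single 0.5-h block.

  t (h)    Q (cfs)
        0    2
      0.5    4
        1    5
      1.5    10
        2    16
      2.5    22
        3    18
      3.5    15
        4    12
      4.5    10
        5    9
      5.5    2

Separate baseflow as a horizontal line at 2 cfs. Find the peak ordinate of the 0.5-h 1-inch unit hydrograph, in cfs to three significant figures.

Direct runoff: 0.0, 2.0, 3.0, 8.0, 14.0, 20.0, 16.0, 13.0, 10.0, 8.0, 7.0, 0.0 cfs; ΣQ_DR = 101.0 cfs, peak = 20.0 cfs.
Runoff depth d = ΣQ_DR·Δt / A = 101.0 × 1800 / (0.157 mi²) = 0.4984 in.
The 1-inch UH is the DRH scaled by (1 in)/d, so U_p = 20.0 × 1/0.4984 = 40.1 cfs.

U_p ≈ 40.1 cfs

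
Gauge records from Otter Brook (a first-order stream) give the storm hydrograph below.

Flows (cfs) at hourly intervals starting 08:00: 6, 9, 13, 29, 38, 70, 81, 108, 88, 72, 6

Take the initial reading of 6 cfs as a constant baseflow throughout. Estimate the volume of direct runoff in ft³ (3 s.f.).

Direct-runoff ordinates (Q − Q_b): 0.0, 3.0, 7.0, 23.0, 32.0, 64.0, 75.0, 102.0, 82.0, 66.0, 0.0 cfs.
ΣQ_DR = 454.0 cfs.
With Δt = 1 h = 3600 s, V = ΣQ_DR · Δt = 454.0 × 3600 = 1.63 × 10^6 ft³.

V ≈ 1.63 × 10^6 ft³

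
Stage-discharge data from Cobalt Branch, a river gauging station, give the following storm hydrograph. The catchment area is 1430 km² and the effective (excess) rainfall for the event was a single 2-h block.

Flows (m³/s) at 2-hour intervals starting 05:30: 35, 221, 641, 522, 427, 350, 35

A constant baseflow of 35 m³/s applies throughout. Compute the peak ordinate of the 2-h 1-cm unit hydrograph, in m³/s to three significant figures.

Direct runoff: 0.0, 186.0, 606.0, 487.0, 392.0, 315.0, 0.0 m³/s; ΣQ_DR = 1986 m³/s, peak = 606.0 m³/s.
Runoff depth d = ΣQ_DR·Δt / A = 1986 × 7200 / (1430 km²) = 9.999 mm.
The 1-cm UH is the DRH scaled by (10 mm)/d, so U_p = 606.0 × 10/9.999 = 606 m³/s.

U_p ≈ 606 m³/s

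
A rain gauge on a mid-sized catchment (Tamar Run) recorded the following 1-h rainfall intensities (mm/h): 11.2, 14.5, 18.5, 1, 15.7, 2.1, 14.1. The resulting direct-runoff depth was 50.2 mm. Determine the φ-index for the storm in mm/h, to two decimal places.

φ ≈ 4.76 mm/h

Only the 5 blocks with intensity above φ contribute runoff: 11.2, 14.5, 18.5, 15.7, 14.1 mm/h.
Σ(I−φ)·Δt = d  ⇒  (11.2+14.5+18.5+15.7+14.1 − 5φ)·1 = 50.2
φ = (74.00 − 50.2/1) / 5 = 4.76 mm/h.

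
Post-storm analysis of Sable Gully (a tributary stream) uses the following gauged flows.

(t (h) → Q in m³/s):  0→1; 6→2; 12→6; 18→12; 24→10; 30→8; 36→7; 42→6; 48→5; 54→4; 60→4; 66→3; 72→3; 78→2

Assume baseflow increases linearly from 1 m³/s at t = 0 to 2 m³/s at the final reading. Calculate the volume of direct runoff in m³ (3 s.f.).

Direct-runoff ordinates (Q − Q_b): 0.00, 0.92, 4.85, 10.77, 8.69, 6.62, 5.54, 4.46, 3.38, 2.31, 2.23, 1.15, 1.08, 0.00 m³/s.
ΣQ_DR = 52.00 m³/s.
With Δt = 6 h = 21600 s, V = ΣQ_DR · Δt = 52.00 × 21600 = 1.12 × 10^6 m³.

V ≈ 1.12 × 10^6 m³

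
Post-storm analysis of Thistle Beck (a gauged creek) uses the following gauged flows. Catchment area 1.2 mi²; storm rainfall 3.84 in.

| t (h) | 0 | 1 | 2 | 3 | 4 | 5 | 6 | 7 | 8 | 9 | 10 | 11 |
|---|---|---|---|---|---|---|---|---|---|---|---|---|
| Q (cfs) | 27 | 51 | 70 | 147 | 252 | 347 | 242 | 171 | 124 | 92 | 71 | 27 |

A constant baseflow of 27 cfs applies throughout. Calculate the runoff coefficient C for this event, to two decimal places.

ΣQ_DR = 1297 cfs; V = ΣQ_DR·Δt = 4.669 × 10^6 ft³.
Runoff depth d = V / A = 1.675 in.
C = d / P = 1.675 / 3.84 = 0.44.

C ≈ 0.44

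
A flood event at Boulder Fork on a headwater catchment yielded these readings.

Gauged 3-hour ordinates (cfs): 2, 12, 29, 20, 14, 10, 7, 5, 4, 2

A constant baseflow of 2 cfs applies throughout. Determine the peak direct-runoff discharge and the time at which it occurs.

Q_p = 27.0 cfs at t = 6 h

Subtracting baseflow gives direct-runoff ordinates: 0.0, 10.0, 27.0, 18.0, 12.0, 8.0, 5.0, 3.0, 2.0, 0.0 cfs.
The maximum is 27.0 cfs, occurring at the reading for t = 6 h.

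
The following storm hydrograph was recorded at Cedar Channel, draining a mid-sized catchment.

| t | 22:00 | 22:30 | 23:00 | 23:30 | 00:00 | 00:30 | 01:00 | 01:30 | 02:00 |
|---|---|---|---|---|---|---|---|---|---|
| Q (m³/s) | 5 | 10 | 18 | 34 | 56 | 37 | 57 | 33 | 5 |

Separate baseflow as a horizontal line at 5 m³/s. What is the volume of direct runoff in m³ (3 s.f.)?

V ≈ 3.78 × 10^5 m³

Direct-runoff ordinates (Q − Q_b): 0.0, 5.0, 13.0, 29.0, 51.0, 32.0, 52.0, 28.0, 0.0 m³/s.
ΣQ_DR = 210.0 m³/s.
With Δt = 0.5 h = 1800 s, V = ΣQ_DR · Δt = 210.0 × 1800 = 3.78 × 10^5 m³.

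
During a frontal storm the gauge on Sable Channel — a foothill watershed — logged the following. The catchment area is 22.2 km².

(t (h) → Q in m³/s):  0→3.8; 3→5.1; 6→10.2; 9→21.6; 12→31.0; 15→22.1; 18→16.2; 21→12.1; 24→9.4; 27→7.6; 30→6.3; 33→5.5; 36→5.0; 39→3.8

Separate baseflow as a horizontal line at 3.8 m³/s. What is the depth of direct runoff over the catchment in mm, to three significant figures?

d ≈ 51.8 mm

Direct runoff: 0.0, 1.3, 6.4, 17.8, 27.2, 18.3, 12.4, 8.3, 5.6, 3.8, 2.5, 1.7, 1.2, 0.0 m³/s; ΣQ_DR = 106.5 m³/s.
V = ΣQ_DR · Δt = 106.5 × 10800 s = 1.150 × 10^6 m³.
Over A = 22.2 km², depth = V / A = 51.8 mm.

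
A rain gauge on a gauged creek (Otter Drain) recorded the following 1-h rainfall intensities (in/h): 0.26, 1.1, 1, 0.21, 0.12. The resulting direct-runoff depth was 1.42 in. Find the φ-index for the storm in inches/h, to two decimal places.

φ ≈ 0.34 in/h

Only the 2 blocks with intensity above φ contribute runoff: 1.1, 1 in/h.
Σ(I−φ)·Δt = d  ⇒  (1.1+1 − 2φ)·1 = 1.42
φ = (2.100 − 1.42/1) / 2 = 0.34 in/h.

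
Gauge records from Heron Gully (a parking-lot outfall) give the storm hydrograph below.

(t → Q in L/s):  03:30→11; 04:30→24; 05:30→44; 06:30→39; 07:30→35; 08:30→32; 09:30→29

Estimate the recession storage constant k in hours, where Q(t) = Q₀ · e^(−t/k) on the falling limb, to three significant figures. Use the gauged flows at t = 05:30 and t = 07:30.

k ≈ 8.74 h

On the falling limb, Q drops from 44 to 35 L/s between t = 05:30 and t = 07:30 (Δt = 2 h).
k = −Δt / ln(Q₂/Q₁) = −2 / ln(35/44) = 8.74 h.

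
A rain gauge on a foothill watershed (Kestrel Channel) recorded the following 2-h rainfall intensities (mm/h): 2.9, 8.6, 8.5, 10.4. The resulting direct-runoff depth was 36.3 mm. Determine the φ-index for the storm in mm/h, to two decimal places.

Only the 3 blocks with intensity above φ contribute runoff: 8.6, 8.5, 10.4 mm/h.
Σ(I−φ)·Δt = d  ⇒  (8.6+8.5+10.4 − 3φ)·2 = 36.3
φ = (27.50 − 36.3/2) / 3 = 3.12 mm/h.

φ ≈ 3.12 mm/h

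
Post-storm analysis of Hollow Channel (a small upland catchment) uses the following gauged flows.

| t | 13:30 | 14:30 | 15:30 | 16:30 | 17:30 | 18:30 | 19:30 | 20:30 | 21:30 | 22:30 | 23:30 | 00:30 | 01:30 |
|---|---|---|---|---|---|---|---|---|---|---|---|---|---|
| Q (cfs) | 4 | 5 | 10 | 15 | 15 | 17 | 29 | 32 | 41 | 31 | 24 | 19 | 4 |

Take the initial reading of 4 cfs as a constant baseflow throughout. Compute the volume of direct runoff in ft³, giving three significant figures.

V ≈ 6.98 × 10^5 ft³

Direct-runoff ordinates (Q − Q_b): 0.0, 1.0, 6.0, 11.0, 11.0, 13.0, 25.0, 28.0, 37.0, 27.0, 20.0, 15.0, 0.0 cfs.
ΣQ_DR = 194.0 cfs.
With Δt = 1 h = 3600 s, V = ΣQ_DR · Δt = 194.0 × 3600 = 6.98 × 10^5 ft³.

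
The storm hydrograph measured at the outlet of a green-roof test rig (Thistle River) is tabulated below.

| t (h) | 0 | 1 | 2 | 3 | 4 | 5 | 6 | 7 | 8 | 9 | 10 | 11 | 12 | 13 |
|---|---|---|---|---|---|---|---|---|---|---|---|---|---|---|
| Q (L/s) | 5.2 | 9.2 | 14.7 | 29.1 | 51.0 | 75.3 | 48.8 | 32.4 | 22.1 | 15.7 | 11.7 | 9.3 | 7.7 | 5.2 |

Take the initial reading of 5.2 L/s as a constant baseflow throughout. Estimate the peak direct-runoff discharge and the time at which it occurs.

Q_p = 70.1 L/s at t = 5 h

Subtracting baseflow gives direct-runoff ordinates: 0.0, 4.0, 9.5, 23.9, 45.8, 70.1, 43.6, 27.2, 16.9, 10.5, 6.5, 4.1, 2.5, 0.0 L/s.
The maximum is 70.1 L/s, occurring at the reading for t = 5 h.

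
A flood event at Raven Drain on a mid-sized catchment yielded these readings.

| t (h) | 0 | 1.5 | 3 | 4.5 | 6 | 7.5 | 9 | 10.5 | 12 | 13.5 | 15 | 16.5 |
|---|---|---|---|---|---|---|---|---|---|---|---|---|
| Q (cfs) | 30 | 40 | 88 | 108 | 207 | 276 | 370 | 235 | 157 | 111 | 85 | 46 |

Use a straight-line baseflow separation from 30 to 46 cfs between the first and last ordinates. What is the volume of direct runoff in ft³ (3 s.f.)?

Direct-runoff ordinates (Q − Q_b): 0.00, 8.55, 55.09, 73.64, 171.18, 238.73, 331.27, 194.82, 115.36, 67.91, 40.45, 0.00 cfs.
ΣQ_DR = 1297 cfs.
With Δt = 1.5 h = 5400 s, V = ΣQ_DR · Δt = 1297 × 5400 = 7.00 × 10^6 ft³.

V ≈ 7.00 × 10^6 ft³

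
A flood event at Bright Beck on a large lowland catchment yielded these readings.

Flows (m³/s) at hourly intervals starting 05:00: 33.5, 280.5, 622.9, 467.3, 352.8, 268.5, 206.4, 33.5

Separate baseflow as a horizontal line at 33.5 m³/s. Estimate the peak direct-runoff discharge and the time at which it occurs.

Q_p = 589.4 m³/s at t = 07:00

Subtracting baseflow gives direct-runoff ordinates: 0.0, 247.0, 589.4, 433.8, 319.3, 235.0, 172.9, 0.0 m³/s.
The maximum is 589.4 m³/s, occurring at the reading for t = 07:00.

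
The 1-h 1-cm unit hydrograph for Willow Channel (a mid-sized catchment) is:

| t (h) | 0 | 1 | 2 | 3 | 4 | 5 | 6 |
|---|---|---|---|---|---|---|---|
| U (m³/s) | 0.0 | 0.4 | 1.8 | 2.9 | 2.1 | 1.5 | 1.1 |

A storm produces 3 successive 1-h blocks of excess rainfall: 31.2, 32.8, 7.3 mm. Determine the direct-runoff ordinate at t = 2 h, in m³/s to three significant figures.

Q ≈ 6.93 m³/s

By discrete convolution, Q_j = Σ (P_i / 10 mm) · U_{j−i}.
At t = 2 h (j=2): Q = (31.2/10)·1.8 + (32.8/10)·0.4 + (7.3/10)·0.0 = 6.93 m³/s.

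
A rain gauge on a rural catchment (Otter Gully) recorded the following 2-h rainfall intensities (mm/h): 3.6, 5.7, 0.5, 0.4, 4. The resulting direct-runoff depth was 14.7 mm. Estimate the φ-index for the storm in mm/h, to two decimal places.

φ ≈ 1.98 mm/h

Only the 3 blocks with intensity above φ contribute runoff: 3.6, 5.7, 4 mm/h.
Σ(I−φ)·Δt = d  ⇒  (3.6+5.7+4 − 3φ)·2 = 14.7
φ = (13.30 − 14.7/2) / 3 = 1.98 mm/h.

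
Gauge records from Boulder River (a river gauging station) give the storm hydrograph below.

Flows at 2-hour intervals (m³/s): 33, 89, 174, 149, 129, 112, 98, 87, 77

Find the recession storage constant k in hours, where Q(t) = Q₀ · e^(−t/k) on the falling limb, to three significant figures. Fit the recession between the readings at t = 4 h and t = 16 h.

On the falling limb, Q drops from 174 to 77 m³/s between t = 4 h and t = 16 h (Δt = 12 h).
k = −Δt / ln(Q₂/Q₁) = −12 / ln(77/174) = 14.7 h.

k ≈ 14.7 h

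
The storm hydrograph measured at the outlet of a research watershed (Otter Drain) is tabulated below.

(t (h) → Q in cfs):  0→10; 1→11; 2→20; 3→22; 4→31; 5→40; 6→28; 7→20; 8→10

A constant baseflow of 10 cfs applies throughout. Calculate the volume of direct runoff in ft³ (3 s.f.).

Direct-runoff ordinates (Q − Q_b): 0.0, 1.0, 10.0, 12.0, 21.0, 30.0, 18.0, 10.0, 0.0 cfs.
ΣQ_DR = 102.0 cfs.
With Δt = 1 h = 3600 s, V = ΣQ_DR · Δt = 102.0 × 3600 = 3.67 × 10^5 ft³.

V ≈ 3.67 × 10^5 ft³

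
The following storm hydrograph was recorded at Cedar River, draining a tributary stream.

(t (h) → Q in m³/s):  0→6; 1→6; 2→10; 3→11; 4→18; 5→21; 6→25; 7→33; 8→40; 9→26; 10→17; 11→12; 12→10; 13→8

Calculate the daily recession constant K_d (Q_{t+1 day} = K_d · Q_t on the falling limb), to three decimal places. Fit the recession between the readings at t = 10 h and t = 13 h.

Between t = 10 h and t = 13 h the flow falls from 17 to 8 m³/s over 3×1 h = 3 h.
Per-interval ratio K = (8/17)^(1/3) = 0.7778; K_d = K^(24/1) = 0.002.

K_d ≈ 0.002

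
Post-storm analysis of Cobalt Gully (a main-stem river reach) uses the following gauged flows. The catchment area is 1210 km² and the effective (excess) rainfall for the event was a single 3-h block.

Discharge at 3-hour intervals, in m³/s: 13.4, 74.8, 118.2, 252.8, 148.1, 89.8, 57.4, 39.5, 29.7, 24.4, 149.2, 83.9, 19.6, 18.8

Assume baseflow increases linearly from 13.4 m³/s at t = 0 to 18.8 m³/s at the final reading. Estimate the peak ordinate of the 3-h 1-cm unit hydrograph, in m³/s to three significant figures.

U_p ≈ 298 m³/s

Direct runoff: 0.00, 60.98, 103.97, 238.15, 133.04, 74.32, 41.51, 23.19, 12.98, 7.26, 131.65, 65.93, 1.22, 0.00 m³/s; ΣQ_DR = 894.2 m³/s, peak = 238.15 m³/s.
Runoff depth d = ΣQ_DR·Δt / A = 894.2 × 10800 / (1210 km²) = 7.981 mm.
The 1-cm UH is the DRH scaled by (10 mm)/d, so U_p = 238.15 × 10/7.981 = 298 m³/s.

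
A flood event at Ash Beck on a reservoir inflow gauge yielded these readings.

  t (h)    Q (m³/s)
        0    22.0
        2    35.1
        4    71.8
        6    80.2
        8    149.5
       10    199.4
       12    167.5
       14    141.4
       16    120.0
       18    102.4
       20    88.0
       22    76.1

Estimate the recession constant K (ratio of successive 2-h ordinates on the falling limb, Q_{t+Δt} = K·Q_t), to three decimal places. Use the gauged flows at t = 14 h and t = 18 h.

Using the recession-limb readings at t = 14 h and t = 18 h: Q falls from 141.4 to 102.4 m³/s over 2 intervals.
K = (Q₂/Q₁)^(1/2) = (102.4/141.4)^(1/2) = 0.851.

K ≈ 0.851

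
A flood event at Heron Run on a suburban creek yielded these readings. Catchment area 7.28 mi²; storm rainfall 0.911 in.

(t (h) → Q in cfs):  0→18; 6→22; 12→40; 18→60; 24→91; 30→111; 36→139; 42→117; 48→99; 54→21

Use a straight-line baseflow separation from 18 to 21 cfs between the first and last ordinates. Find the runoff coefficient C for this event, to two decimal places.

C ≈ 0.73

ΣQ_DR = 523.0 cfs; V = ΣQ_DR·Δt = 1.130 × 10^7 ft³.
Runoff depth d = V / A = 0.6679 in.
C = d / P = 0.6679 / 0.911 = 0.73.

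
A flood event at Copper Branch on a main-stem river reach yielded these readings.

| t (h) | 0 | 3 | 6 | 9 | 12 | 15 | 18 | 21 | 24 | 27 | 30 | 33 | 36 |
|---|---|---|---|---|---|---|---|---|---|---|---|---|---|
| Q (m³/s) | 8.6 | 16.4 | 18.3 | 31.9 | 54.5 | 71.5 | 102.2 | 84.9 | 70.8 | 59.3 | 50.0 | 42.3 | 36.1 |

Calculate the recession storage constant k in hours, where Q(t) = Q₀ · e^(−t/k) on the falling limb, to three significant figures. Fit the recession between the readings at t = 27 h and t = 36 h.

k ≈ 18.1 h

On the falling limb, Q drops from 59.3 to 36.1 m³/s between t = 27 h and t = 36 h (Δt = 9 h).
k = −Δt / ln(Q₂/Q₁) = −9 / ln(36.1/59.3) = 18.1 h.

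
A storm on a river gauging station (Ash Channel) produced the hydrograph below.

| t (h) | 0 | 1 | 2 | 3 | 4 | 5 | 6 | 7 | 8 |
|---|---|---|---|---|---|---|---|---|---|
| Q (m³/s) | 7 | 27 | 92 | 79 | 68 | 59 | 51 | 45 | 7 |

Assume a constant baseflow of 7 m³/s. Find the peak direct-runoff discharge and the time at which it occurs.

Subtracting baseflow gives direct-runoff ordinates: 0.0, 20.0, 85.0, 72.0, 61.0, 52.0, 44.0, 38.0, 0.0 m³/s.
The maximum is 85.0 m³/s, occurring at the reading for t = 2 h.

Q_p = 85.0 m³/s at t = 2 h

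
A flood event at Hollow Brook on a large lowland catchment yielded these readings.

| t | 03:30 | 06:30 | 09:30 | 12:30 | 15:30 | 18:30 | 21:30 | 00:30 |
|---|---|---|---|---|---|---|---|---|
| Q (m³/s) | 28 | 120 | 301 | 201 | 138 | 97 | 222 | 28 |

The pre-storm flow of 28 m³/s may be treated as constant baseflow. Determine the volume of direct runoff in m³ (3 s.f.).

V ≈ 9.84 × 10^6 m³

Direct-runoff ordinates (Q − Q_b): 0.0, 92.0, 273.0, 173.0, 110.0, 69.0, 194.0, 0.0 m³/s.
ΣQ_DR = 911.0 m³/s.
With Δt = 3 h = 10800 s, V = ΣQ_DR · Δt = 911.0 × 10800 = 9.84 × 10^6 m³.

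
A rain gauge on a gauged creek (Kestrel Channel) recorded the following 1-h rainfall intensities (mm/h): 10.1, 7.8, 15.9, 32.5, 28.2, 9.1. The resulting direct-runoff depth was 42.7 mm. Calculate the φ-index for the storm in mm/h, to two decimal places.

φ ≈ 11.30 mm/h

Only the 3 blocks with intensity above φ contribute runoff: 15.9, 32.5, 28.2 mm/h.
Σ(I−φ)·Δt = d  ⇒  (15.9+32.5+28.2 − 3φ)·1 = 42.7
φ = (76.60 − 42.7/1) / 3 = 11.30 mm/h.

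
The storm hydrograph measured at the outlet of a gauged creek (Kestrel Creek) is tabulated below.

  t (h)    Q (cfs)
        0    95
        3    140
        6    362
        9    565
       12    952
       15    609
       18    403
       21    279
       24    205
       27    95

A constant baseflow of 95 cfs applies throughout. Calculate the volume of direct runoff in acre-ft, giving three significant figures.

Direct-runoff ordinates (Q − Q_b): 0.0, 45.0, 267.0, 470.0, 857.0, 514.0, 308.0, 184.0, 110.0, 0.0 cfs.
ΣQ_DR = 2755 cfs.
With Δt = 3 h = 10800 s, V = ΣQ_DR · Δt = 2755 × 10800 = 2.98 × 10^7 ft³ = 683 acre-ft.

V ≈ 683 acre-ft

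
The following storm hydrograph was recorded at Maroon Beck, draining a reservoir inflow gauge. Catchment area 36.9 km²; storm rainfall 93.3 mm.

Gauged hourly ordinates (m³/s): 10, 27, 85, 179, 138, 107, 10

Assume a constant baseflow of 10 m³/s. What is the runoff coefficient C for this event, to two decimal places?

ΣQ_DR = 486.0 m³/s; V = ΣQ_DR·Δt = 1.750 × 10^6 m³.
Runoff depth d = V / A = 47.41 mm.
C = d / P = 47.41 / 93.3 = 0.51.

C ≈ 0.51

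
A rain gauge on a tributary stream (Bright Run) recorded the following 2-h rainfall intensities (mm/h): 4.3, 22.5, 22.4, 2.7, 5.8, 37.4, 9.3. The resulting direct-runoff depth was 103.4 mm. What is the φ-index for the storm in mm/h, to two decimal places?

Only the 3 blocks with intensity above φ contribute runoff: 22.5, 22.4, 37.4 mm/h.
Σ(I−φ)·Δt = d  ⇒  (22.5+22.4+37.4 − 3φ)·2 = 103.4
φ = (82.30 − 103.4/2) / 3 = 10.20 mm/h.

φ ≈ 10.20 mm/h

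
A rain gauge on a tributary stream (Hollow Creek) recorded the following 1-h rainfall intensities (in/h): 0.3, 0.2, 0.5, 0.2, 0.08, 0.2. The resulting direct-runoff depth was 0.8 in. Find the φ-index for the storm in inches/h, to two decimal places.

Only the 5 blocks with intensity above φ contribute runoff: 0.3, 0.2, 0.5, 0.2, 0.2 in/h.
Σ(I−φ)·Δt = d  ⇒  (0.3+0.2+0.5+0.2+0.2 − 5φ)·1 = 0.8
φ = (1.400 − 0.8/1) / 5 = 0.12 in/h.

φ ≈ 0.12 in/h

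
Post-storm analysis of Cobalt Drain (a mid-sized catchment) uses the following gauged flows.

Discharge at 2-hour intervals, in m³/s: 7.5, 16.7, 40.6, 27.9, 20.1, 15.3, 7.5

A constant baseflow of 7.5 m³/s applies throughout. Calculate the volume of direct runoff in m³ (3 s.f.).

Direct-runoff ordinates (Q − Q_b): 0.0, 9.2, 33.1, 20.4, 12.6, 7.8, 0.0 m³/s.
ΣQ_DR = 83.10 m³/s.
With Δt = 2 h = 7200 s, V = ΣQ_DR · Δt = 83.10 × 7200 = 5.98 × 10^5 m³.

V ≈ 5.98 × 10^5 m³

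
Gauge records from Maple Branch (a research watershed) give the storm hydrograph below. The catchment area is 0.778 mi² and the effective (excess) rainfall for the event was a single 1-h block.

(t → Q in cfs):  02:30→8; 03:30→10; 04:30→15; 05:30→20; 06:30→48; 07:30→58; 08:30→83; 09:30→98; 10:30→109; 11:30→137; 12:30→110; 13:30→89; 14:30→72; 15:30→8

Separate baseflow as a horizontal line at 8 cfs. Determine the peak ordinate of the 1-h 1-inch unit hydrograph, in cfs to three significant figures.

Direct runoff: 0.0, 2.0, 7.0, 12.0, 40.0, 50.0, 75.0, 90.0, 101.0, 129.0, 102.0, 81.0, 64.0, 0.0 cfs; ΣQ_DR = 753.0 cfs, peak = 129.0 cfs.
Runoff depth d = ΣQ_DR·Δt / A = 753.0 × 3600 / (0.778 mi²) = 1.500 in.
The 1-inch UH is the DRH scaled by (1 in)/d, so U_p = 129.0 × 1/1.500 = 86.0 cfs.

U_p ≈ 86.0 cfs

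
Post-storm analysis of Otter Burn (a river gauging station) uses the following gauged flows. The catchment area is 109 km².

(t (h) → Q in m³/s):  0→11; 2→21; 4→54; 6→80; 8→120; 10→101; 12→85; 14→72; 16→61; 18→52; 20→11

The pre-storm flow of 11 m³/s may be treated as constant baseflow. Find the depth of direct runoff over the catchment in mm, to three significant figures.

Direct runoff: 0.0, 10.0, 43.0, 69.0, 109.0, 90.0, 74.0, 61.0, 50.0, 41.0, 0.0 m³/s; ΣQ_DR = 547.0 m³/s.
V = ΣQ_DR · Δt = 547.0 × 7200 s = 3.938 × 10^6 m³.
Over A = 109 km², depth = V / A = 36.1 mm.

d ≈ 36.1 mm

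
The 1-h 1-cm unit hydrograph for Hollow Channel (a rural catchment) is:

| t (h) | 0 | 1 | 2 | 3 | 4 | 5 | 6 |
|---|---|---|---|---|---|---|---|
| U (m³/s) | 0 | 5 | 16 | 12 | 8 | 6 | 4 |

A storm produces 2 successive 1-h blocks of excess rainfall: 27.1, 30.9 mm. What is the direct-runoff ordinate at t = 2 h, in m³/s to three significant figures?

By discrete convolution, Q_j = Σ (P_i / 10 mm) · U_{j−i}.
At t = 2 h (j=2): Q = (27.1/10)·16 + (30.9/10)·5 = 58.8 m³/s.

Q ≈ 58.8 m³/s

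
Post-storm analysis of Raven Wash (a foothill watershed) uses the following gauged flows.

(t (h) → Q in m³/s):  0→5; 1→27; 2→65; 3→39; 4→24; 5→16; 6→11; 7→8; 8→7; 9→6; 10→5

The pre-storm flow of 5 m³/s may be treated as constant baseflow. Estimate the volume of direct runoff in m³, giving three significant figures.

Direct-runoff ordinates (Q − Q_b): 0.0, 22.0, 60.0, 34.0, 19.0, 11.0, 6.0, 3.0, 2.0, 1.0, 0.0 m³/s.
ΣQ_DR = 158.0 m³/s.
With Δt = 1 h = 3600 s, V = ΣQ_DR · Δt = 158.0 × 3600 = 5.69 × 10^5 m³.

V ≈ 5.69 × 10^5 m³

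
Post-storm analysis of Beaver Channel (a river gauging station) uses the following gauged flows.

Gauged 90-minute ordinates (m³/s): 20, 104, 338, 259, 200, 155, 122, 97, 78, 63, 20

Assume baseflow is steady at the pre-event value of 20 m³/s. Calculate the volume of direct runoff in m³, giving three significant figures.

Direct-runoff ordinates (Q − Q_b): 0.0, 84.0, 318.0, 239.0, 180.0, 135.0, 102.0, 77.0, 58.0, 43.0, 0.0 m³/s.
ΣQ_DR = 1236 m³/s.
With Δt = 1.5 h = 5400 s, V = ΣQ_DR · Δt = 1236 × 5400 = 6.67 × 10^6 m³.

V ≈ 6.67 × 10^6 m³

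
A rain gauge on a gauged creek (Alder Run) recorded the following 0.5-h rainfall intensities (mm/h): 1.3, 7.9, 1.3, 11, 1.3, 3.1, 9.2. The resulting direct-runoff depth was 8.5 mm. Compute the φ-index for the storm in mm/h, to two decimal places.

φ ≈ 3.70 mm/h

Only the 3 blocks with intensity above φ contribute runoff: 7.9, 11, 9.2 mm/h.
Σ(I−φ)·Δt = d  ⇒  (7.9+11+9.2 − 3φ)·0.5 = 8.5
φ = (28.10 − 8.5/0.5) / 3 = 3.70 mm/h.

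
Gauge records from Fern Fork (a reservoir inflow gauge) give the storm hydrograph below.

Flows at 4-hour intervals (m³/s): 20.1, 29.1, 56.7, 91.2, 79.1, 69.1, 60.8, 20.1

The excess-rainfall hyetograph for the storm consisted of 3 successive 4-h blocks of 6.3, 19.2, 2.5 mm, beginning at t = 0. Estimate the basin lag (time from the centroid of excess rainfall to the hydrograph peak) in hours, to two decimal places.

Centroid of excess rainfall: t_c = Σ P_i·t̄_i / ΣP_i = 5.4571 h (block centres at 2, 6, 10 h).
Hydrograph peak occurs at t = 12 h, so basin lag t_L = 12 − 5.4571 = 6.54 h.

t_L ≈ 6.54 h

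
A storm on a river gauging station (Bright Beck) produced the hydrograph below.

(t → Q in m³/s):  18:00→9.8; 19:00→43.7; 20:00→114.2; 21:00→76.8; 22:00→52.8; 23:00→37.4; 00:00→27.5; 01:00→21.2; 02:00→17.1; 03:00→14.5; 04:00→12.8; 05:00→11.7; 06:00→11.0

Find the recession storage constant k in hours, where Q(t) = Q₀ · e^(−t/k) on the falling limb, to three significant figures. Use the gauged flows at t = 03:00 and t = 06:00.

k ≈ 10.9 h

On the falling limb, Q drops from 14.5 to 11.0 m³/s between t = 03:00 and t = 06:00 (Δt = 3 h).
k = −Δt / ln(Q₂/Q₁) = −3 / ln(11.0/14.5) = 10.9 h.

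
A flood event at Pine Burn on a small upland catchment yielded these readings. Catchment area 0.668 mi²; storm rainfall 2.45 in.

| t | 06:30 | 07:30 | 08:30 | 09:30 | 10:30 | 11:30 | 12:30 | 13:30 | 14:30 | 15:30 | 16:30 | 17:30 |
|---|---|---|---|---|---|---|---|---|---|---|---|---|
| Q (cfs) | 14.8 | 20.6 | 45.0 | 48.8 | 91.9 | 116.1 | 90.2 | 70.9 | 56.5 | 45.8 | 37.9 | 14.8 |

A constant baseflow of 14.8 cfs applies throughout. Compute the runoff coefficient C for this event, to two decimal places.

ΣQ_DR = 475.7 cfs; V = ΣQ_DR·Δt = 1.713 × 10^6 ft³.
Runoff depth d = V / A = 1.103 in.
C = d / P = 1.103 / 2.45 = 0.45.

C ≈ 0.45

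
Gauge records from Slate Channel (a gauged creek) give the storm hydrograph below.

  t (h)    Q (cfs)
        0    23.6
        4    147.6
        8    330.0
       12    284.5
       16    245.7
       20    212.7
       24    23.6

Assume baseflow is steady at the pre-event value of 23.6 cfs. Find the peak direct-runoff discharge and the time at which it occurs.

Subtracting baseflow gives direct-runoff ordinates: 0.0, 124.0, 306.4, 260.9, 222.1, 189.1, 0.0 cfs.
The maximum is 306.4 cfs, occurring at the reading for t = 8 h.

Q_p = 306.4 cfs at t = 8 h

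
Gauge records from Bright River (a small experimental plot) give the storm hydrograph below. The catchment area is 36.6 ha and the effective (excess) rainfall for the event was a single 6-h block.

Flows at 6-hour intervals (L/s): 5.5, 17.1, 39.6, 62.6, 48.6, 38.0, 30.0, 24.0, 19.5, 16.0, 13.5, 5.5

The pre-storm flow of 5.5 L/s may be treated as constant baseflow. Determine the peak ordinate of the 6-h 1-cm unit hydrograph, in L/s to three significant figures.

Direct runoff: 0.0, 11.6, 34.1, 57.1, 43.1, 32.5, 24.5, 18.5, 14.0, 10.5, 8.0, 0.0 L/s; ΣQ_DR = 253.9 L/s, peak = 57.1 L/s.
Runoff depth d = ΣQ_DR·Δt / A = 253.9 × 21600 / (36.6 ha) = 14.98 mm.
The 1-cm UH is the DRH scaled by (10 mm)/d, so U_p = 57.1 × 10/14.98 = 38.1 L/s.

U_p ≈ 38.1 L/s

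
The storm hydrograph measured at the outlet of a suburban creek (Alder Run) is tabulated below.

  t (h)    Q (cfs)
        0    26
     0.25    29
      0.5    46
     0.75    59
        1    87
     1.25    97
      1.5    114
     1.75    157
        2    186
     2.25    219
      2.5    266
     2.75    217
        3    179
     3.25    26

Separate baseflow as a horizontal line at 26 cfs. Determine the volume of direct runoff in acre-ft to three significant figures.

Direct-runoff ordinates (Q − Q_b): 0.0, 3.0, 20.0, 33.0, 61.0, 71.0, 88.0, 131.0, 160.0, 193.0, 240.0, 191.0, 153.0, 0.0 cfs.
ΣQ_DR = 1344 cfs.
With Δt = 0.25 h = 900 s, V = ΣQ_DR · Δt = 1344 × 900 = 1.21 × 10^6 ft³ = 27.8 acre-ft.

V ≈ 27.8 acre-ft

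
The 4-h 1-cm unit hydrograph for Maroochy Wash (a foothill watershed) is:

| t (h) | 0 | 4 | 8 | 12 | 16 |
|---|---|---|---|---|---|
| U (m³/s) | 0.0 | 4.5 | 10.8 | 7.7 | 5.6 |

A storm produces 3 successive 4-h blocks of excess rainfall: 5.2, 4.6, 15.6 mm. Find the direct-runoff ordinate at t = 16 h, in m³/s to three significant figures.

By discrete convolution, Q_j = Σ (P_i / 10 mm) · U_{j−i}.
At t = 16 h (j=4): Q = (5.2/10)·5.6 + (4.6/10)·7.7 + (15.6/10)·10.8 = 23.3 m³/s.

Q ≈ 23.3 m³/s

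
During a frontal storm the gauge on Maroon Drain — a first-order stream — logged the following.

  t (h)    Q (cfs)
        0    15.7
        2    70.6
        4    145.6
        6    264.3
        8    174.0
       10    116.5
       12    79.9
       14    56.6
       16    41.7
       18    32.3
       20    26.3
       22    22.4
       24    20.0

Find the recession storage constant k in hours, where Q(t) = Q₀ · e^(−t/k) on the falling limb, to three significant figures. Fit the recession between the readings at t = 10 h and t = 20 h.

k ≈ 6.72 h

On the falling limb, Q drops from 116.5 to 26.3 cfs between t = 10 h and t = 20 h (Δt = 10 h).
k = −Δt / ln(Q₂/Q₁) = −10 / ln(26.3/116.5) = 6.72 h.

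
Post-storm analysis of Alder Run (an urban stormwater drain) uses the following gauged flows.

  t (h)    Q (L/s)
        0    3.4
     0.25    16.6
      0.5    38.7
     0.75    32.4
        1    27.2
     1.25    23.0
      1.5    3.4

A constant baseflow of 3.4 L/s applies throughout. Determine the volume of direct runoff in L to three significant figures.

V ≈ 1.09 × 10^5 L

Direct-runoff ordinates (Q − Q_b): 0.0, 13.2, 35.3, 29.0, 23.8, 19.6, 0.0 L/s.
ΣQ_DR = 120.9 L/s.
With Δt = 0.25 h = 900 s, V = ΣQ_DR · Δt = 120.9 × 900 = 1.09 × 10^5 L.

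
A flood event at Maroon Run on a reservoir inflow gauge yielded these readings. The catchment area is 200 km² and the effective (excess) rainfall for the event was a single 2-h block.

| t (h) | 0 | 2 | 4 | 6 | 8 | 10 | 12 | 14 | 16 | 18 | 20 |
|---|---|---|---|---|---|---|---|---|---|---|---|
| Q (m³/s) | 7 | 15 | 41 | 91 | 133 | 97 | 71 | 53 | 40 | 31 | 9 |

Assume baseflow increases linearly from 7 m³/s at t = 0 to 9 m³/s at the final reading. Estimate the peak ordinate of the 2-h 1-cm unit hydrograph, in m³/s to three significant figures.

Direct runoff: 0.00, 7.80, 33.60, 83.40, 125.20, 89.00, 62.80, 44.60, 31.40, 22.20, 0.00 m³/s; ΣQ_DR = 500.0 m³/s, peak = 125.20 m³/s.
Runoff depth d = ΣQ_DR·Δt / A = 500.0 × 7200 / (200 km²) = 18.00 mm.
The 1-cm UH is the DRH scaled by (10 mm)/d, so U_p = 125.20 × 10/18.00 = 69.6 m³/s.

U_p ≈ 69.6 m³/s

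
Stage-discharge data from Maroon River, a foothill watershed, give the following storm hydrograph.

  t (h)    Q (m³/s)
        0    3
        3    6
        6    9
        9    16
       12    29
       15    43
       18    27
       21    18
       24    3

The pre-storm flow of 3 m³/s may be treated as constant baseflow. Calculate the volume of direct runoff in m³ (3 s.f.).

V ≈ 1.37 × 10^6 m³

Direct-runoff ordinates (Q − Q_b): 0.0, 3.0, 6.0, 13.0, 26.0, 40.0, 24.0, 15.0, 0.0 m³/s.
ΣQ_DR = 127.0 m³/s.
With Δt = 3 h = 10800 s, V = ΣQ_DR · Δt = 127.0 × 10800 = 1.37 × 10^6 m³.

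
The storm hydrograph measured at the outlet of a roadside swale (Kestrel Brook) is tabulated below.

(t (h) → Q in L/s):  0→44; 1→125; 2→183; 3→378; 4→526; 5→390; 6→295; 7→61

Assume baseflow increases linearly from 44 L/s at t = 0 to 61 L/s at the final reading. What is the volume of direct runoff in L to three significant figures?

V ≈ 5.70 × 10^6 L

Direct-runoff ordinates (Q − Q_b): 0.00, 78.57, 134.14, 326.71, 472.29, 333.86, 236.43, 0.00 L/s.
ΣQ_DR = 1582 L/s.
With Δt = 1 h = 3600 s, V = ΣQ_DR · Δt = 1582 × 3600 = 5.70 × 10^6 L.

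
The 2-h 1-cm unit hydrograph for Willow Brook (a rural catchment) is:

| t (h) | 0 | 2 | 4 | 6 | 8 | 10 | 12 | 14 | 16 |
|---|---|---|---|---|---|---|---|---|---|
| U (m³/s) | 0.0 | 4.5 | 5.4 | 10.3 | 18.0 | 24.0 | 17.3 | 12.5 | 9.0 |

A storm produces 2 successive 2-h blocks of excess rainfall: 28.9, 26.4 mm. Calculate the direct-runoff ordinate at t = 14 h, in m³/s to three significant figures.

Q ≈ 81.8 m³/s

By discrete convolution, Q_j = Σ (P_i / 10 mm) · U_{j−i}.
At t = 14 h (j=7): Q = (28.9/10)·12.5 + (26.4/10)·17.3 = 81.8 m³/s.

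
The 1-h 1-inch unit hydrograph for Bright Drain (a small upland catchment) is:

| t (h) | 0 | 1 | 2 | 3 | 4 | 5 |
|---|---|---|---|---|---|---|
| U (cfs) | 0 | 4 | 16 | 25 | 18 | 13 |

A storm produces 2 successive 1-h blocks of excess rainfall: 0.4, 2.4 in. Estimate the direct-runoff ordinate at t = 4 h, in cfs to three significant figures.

By discrete convolution, Q_j = Σ (P_i / 1 in) · U_{j−i}.
At t = 4 h (j=4): Q = (0.4/1)·18 + (2.4/1)·25 = 67.2 cfs.

Q ≈ 67.2 cfs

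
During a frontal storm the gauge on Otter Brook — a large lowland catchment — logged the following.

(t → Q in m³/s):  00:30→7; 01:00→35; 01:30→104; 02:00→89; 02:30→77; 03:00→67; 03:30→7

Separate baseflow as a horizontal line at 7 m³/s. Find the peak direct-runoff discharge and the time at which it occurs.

Subtracting baseflow gives direct-runoff ordinates: 0.0, 28.0, 97.0, 82.0, 70.0, 60.0, 0.0 m³/s.
The maximum is 97.0 m³/s, occurring at the reading for t = 01:30.

Q_p = 97.0 m³/s at t = 01:30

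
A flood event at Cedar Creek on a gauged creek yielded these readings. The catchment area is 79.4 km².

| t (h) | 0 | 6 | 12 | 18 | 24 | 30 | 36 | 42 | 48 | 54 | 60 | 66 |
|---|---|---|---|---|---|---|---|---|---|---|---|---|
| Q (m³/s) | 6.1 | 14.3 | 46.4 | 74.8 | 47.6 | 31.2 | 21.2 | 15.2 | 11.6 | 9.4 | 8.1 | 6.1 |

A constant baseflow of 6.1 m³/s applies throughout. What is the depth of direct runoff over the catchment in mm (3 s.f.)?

Direct runoff: 0.0, 8.2, 40.3, 68.7, 41.5, 25.1, 15.1, 9.1, 5.5, 3.3, 2.0, 0.0 m³/s; ΣQ_DR = 218.8 m³/s.
V = ΣQ_DR · Δt = 218.8 × 21600 s = 4.726 × 10^6 m³.
Over A = 79.4 km², depth = V / A = 59.5 mm.

d ≈ 59.5 mm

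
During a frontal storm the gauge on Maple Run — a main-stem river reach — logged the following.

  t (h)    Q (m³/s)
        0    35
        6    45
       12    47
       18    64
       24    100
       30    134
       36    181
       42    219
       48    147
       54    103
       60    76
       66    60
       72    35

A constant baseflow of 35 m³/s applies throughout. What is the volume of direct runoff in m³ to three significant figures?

V ≈ 1.71 × 10^7 m³

Direct-runoff ordinates (Q − Q_b): 0.0, 10.0, 12.0, 29.0, 65.0, 99.0, 146.0, 184.0, 112.0, 68.0, 41.0, 25.0, 0.0 m³/s.
ΣQ_DR = 791.0 m³/s.
With Δt = 6 h = 21600 s, V = ΣQ_DR · Δt = 791.0 × 21600 = 1.71 × 10^7 m³.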